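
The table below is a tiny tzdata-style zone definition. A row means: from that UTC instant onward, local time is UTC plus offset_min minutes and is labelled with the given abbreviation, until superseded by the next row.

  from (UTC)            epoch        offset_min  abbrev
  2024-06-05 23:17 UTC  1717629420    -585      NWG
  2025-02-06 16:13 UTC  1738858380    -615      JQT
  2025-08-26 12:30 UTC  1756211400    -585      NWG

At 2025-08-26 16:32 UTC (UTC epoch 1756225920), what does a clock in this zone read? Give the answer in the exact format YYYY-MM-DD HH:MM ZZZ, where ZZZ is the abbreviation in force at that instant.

Query: 2025-08-26 16:32 UTC
Rule 3/3 (NWG, -09:45): 2025-08-26 12:30 UTC ≤ query < +∞
16·60 + 32 - 585 = 407 min
407 = 0·1440 + 407; 407 = 6·60 + 47 → 06:47, same day
→ 2025-08-26 06:47 NWG

2025-08-26 06:47 NWG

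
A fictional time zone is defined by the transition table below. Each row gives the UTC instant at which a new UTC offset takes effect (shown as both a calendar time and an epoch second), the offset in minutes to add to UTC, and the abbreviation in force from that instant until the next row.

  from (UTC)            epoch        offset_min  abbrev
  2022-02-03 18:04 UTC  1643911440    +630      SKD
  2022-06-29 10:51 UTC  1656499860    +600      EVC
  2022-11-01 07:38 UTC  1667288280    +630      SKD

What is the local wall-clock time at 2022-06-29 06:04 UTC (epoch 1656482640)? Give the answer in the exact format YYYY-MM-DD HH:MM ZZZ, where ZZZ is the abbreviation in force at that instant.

Query: 2022-06-29 06:04 UTC
Rule 1/3 (SKD, +10:30): 2022-02-03 18:04 UTC ≤ query < 2022-06-29 10:51 UTC
6·60 + 4 + 630 = 994 min
994 = 0·1440 + 994; 994 = 16·60 + 34 → 16:34, same day
→ 2022-06-29 16:34 SKD

2022-06-29 16:34 SKD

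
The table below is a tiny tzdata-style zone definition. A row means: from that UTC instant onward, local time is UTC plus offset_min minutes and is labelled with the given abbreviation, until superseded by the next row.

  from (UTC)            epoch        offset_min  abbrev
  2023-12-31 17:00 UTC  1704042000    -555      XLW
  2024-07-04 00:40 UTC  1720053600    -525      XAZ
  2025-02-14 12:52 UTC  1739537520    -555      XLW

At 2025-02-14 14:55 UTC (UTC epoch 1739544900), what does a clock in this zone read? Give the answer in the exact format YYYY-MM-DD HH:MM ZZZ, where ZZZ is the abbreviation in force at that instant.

Query: 2025-02-14 14:55 UTC
Rule 3/3 (XLW, -09:15): 2025-02-14 12:52 UTC ≤ query < +∞
14·60 + 55 - 555 = 340 min
340 = 0·1440 + 340; 340 = 5·60 + 40 → 05:40, same day
→ 2025-02-14 05:40 XLW

2025-02-14 05:40 XLW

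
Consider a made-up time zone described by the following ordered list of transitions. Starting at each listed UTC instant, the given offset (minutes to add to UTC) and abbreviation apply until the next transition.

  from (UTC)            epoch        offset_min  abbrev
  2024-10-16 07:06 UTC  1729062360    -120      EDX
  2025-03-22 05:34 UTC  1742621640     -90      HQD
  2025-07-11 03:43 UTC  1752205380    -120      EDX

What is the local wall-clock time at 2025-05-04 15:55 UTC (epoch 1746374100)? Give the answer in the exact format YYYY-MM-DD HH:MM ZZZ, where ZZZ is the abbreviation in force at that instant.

2025-05-04 14:25 HQD

Query: 2025-05-04 15:55 UTC
Rule 2/3 (HQD, -01:30): 2025-03-22 05:34 UTC ≤ query < 2025-07-11 03:43 UTC
15·60 + 55 - 90 = 865 min
865 = 0·1440 + 865; 865 = 14·60 + 25 → 14:25, same day
→ 2025-05-04 14:25 HQD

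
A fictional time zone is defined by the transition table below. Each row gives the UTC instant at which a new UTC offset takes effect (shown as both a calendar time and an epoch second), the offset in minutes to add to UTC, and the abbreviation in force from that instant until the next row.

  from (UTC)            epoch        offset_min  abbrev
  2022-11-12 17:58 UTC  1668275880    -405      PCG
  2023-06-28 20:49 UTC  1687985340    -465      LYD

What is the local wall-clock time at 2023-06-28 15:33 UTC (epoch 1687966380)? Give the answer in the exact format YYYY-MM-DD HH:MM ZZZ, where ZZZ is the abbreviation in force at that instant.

2023-06-28 08:48 PCG

Query: 2023-06-28 15:33 UTC
Rule 1/2 (PCG, -06:45): 2022-11-12 17:58 UTC ≤ query < 2023-06-28 20:49 UTC
15·60 + 33 - 405 = 528 min
528 = 0·1440 + 528; 528 = 8·60 + 48 → 08:48, same day
→ 2023-06-28 08:48 PCG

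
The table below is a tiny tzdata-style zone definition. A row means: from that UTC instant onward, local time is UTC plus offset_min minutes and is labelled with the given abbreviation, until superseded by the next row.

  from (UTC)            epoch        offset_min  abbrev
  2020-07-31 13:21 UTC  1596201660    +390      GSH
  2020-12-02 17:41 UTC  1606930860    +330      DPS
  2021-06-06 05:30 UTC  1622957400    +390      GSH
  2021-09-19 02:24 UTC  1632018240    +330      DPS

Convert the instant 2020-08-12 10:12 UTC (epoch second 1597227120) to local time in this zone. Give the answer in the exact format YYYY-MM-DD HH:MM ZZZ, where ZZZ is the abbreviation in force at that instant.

Query: 2020-08-12 10:12 UTC
Rule 1/4 (GSH, +06:30): 2020-07-31 13:21 UTC ≤ query < 2020-12-02 17:41 UTC
10·60 + 12 + 390 = 1002 min
1002 = 0·1440 + 1002; 1002 = 16·60 + 42 → 16:42, same day
→ 2020-08-12 16:42 GSH

2020-08-12 16:42 GSH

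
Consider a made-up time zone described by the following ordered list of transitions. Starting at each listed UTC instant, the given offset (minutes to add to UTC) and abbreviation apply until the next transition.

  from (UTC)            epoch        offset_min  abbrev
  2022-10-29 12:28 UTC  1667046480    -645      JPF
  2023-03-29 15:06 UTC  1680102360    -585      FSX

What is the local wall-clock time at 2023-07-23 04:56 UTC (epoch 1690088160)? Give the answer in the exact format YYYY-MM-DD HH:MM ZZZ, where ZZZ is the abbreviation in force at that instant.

2023-07-22 19:11 FSX

Query: 2023-07-23 04:56 UTC
Rule 2/2 (FSX, -09:45): 2023-03-29 15:06 UTC ≤ query < +∞
4·60 + 56 - 585 = -289 min
-289 = -1·1440 + 1151; 1151 = 19·60 + 11 → 19:11, 2023-07-23 - 1 day = 2023-07-22
→ 2023-07-22 19:11 FSX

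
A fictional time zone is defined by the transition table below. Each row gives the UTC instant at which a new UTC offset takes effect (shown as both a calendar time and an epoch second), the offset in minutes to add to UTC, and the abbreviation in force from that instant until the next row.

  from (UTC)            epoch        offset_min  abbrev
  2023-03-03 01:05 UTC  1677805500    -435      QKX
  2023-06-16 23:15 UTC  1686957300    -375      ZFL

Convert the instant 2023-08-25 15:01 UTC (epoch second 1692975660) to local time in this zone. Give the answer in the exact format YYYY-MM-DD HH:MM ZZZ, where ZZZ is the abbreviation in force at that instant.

Query: 2023-08-25 15:01 UTC
Rule 2/2 (ZFL, -06:15): 2023-06-16 23:15 UTC ≤ query < +∞
15·60 + 1 - 375 = 526 min
526 = 0·1440 + 526; 526 = 8·60 + 46 → 08:46, same day
→ 2023-08-25 08:46 ZFL

2023-08-25 08:46 ZFL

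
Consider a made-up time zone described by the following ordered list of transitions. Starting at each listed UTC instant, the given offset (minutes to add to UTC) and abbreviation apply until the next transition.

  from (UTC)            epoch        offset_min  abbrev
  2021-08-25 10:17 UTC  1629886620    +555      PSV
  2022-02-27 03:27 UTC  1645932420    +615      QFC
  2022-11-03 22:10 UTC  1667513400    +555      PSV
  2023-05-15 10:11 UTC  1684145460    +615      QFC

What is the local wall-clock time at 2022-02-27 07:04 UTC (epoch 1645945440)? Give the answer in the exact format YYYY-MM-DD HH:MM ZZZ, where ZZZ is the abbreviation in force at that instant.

Query: 2022-02-27 07:04 UTC
Rule 2/4 (QFC, +10:15): 2022-02-27 03:27 UTC ≤ query < 2022-11-03 22:10 UTC
7·60 + 4 + 615 = 1039 min
1039 = 0·1440 + 1039; 1039 = 17·60 + 19 → 17:19, same day
→ 2022-02-27 17:19 QFC

2022-02-27 17:19 QFC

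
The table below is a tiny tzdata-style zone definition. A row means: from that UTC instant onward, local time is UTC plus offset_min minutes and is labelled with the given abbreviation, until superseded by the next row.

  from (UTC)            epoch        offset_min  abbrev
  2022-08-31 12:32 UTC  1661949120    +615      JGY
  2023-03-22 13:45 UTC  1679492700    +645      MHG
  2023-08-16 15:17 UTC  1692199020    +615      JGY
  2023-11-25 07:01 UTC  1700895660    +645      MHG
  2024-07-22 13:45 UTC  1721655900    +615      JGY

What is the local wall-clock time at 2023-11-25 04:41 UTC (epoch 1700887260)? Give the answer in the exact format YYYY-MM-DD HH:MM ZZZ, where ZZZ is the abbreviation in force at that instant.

2023-11-25 14:56 JGY

Query: 2023-11-25 04:41 UTC
Rule 3/5 (JGY, +10:15): 2023-08-16 15:17 UTC ≤ query < 2023-11-25 07:01 UTC
4·60 + 41 + 615 = 896 min
896 = 0·1440 + 896; 896 = 14·60 + 56 → 14:56, same day
→ 2023-11-25 14:56 JGY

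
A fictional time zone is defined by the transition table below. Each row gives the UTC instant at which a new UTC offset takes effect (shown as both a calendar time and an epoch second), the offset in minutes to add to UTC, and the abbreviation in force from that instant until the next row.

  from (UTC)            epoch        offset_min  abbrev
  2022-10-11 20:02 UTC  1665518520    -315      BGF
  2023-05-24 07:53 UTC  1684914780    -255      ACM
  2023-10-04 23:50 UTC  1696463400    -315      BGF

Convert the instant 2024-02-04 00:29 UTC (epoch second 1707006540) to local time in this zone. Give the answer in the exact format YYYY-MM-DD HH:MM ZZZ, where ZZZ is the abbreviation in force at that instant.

Query: 2024-02-04 00:29 UTC
Rule 3/3 (BGF, -05:15): 2023-10-04 23:50 UTC ≤ query < +∞
0·60 + 29 - 315 = -286 min
-286 = -1·1440 + 1154; 1154 = 19·60 + 14 → 19:14, 2024-02-04 - 1 day = 2024-02-03
→ 2024-02-03 19:14 BGF

2024-02-03 19:14 BGF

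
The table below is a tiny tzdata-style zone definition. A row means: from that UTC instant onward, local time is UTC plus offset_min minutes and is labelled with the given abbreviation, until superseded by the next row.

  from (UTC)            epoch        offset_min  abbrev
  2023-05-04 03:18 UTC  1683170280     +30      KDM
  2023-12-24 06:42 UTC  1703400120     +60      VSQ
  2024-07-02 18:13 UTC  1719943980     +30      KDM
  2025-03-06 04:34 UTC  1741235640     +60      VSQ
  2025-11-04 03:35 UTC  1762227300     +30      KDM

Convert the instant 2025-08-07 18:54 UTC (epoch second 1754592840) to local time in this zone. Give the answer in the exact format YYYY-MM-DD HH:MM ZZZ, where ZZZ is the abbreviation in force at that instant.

2025-08-07 19:54 VSQ

Query: 2025-08-07 18:54 UTC
Rule 4/5 (VSQ, +01:00): 2025-03-06 04:34 UTC ≤ query < 2025-11-04 03:35 UTC
18·60 + 54 + 60 = 1194 min
1194 = 0·1440 + 1194; 1194 = 19·60 + 54 → 19:54, same day
→ 2025-08-07 19:54 VSQ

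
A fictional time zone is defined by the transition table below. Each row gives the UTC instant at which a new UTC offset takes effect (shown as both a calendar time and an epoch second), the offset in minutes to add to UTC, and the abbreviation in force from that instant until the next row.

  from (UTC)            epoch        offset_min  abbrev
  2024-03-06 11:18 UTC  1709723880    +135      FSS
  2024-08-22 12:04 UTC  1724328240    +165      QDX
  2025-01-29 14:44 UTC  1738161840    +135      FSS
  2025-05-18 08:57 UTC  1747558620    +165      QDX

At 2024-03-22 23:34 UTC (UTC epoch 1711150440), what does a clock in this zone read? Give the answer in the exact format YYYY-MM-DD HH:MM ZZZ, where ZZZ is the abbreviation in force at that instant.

Query: 2024-03-22 23:34 UTC
Rule 1/4 (FSS, +02:15): 2024-03-06 11:18 UTC ≤ query < 2024-08-22 12:04 UTC
23·60 + 34 + 135 = 1549 min
1549 = 1·1440 + 109; 109 = 1·60 + 49 → 01:49, 2024-03-22 + 1 day = 2024-03-23
→ 2024-03-23 01:49 FSS

2024-03-23 01:49 FSS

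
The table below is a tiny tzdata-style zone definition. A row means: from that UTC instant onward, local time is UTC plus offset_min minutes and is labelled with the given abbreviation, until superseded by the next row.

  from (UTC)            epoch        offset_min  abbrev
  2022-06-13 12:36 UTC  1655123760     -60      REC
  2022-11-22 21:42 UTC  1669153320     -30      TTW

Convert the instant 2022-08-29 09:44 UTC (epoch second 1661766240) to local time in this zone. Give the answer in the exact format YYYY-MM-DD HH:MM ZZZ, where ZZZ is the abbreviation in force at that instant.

Query: 2022-08-29 09:44 UTC
Rule 1/2 (REC, -01:00): 2022-06-13 12:36 UTC ≤ query < 2022-11-22 21:42 UTC
9·60 + 44 - 60 = 524 min
524 = 0·1440 + 524; 524 = 8·60 + 44 → 08:44, same day
→ 2022-08-29 08:44 REC

2022-08-29 08:44 REC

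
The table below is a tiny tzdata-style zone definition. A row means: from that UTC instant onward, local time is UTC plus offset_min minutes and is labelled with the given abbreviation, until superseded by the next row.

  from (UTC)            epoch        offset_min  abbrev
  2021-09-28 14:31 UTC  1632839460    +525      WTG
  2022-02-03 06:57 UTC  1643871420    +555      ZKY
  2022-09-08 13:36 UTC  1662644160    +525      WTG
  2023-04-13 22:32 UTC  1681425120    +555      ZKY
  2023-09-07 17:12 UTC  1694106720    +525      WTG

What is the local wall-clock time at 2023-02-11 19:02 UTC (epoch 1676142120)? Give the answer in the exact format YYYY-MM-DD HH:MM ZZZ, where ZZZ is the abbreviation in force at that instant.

2023-02-12 03:47 WTG

Query: 2023-02-11 19:02 UTC
Rule 3/5 (WTG, +08:45): 2022-09-08 13:36 UTC ≤ query < 2023-04-13 22:32 UTC
19·60 + 2 + 525 = 1667 min
1667 = 1·1440 + 227; 227 = 3·60 + 47 → 03:47, 2023-02-11 + 1 day = 2023-02-12
→ 2023-02-12 03:47 WTG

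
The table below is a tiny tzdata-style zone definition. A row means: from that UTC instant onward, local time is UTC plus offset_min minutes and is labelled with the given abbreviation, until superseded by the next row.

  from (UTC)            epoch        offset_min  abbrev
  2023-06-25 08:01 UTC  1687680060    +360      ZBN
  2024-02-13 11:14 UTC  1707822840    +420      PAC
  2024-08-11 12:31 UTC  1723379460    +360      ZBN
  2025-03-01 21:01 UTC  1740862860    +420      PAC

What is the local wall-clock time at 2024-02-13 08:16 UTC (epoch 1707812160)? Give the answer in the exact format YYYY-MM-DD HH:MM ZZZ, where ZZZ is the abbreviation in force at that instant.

Query: 2024-02-13 08:16 UTC
Rule 1/4 (ZBN, +06:00): 2023-06-25 08:01 UTC ≤ query < 2024-02-13 11:14 UTC
8·60 + 16 + 360 = 856 min
856 = 0·1440 + 856; 856 = 14·60 + 16 → 14:16, same day
→ 2024-02-13 14:16 ZBN

2024-02-13 14:16 ZBN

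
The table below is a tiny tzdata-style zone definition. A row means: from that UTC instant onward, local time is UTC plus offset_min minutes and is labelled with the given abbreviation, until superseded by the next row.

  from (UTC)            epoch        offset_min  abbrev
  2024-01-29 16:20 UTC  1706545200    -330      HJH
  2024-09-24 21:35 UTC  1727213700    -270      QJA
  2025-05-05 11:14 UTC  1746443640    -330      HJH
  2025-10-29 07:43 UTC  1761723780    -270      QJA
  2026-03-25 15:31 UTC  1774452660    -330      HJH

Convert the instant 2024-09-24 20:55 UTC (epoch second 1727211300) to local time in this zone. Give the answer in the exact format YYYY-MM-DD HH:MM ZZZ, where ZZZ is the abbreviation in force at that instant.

Query: 2024-09-24 20:55 UTC
Rule 1/5 (HJH, -05:30): 2024-01-29 16:20 UTC ≤ query < 2024-09-24 21:35 UTC
20·60 + 55 - 330 = 925 min
925 = 0·1440 + 925; 925 = 15·60 + 25 → 15:25, same day
→ 2024-09-24 15:25 HJH

2024-09-24 15:25 HJH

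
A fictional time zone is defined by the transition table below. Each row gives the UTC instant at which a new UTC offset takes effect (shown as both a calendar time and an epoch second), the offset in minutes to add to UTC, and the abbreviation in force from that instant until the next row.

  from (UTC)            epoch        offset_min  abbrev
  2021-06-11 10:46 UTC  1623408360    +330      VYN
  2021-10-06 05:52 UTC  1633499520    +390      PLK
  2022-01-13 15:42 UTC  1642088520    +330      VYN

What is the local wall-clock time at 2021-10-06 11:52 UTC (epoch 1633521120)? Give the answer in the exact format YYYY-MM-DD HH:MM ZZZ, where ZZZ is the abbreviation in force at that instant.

Query: 2021-10-06 11:52 UTC
Rule 2/3 (PLK, +06:30): 2021-10-06 05:52 UTC ≤ query < 2022-01-13 15:42 UTC
11·60 + 52 + 390 = 1102 min
1102 = 0·1440 + 1102; 1102 = 18·60 + 22 → 18:22, same day
→ 2021-10-06 18:22 PLK

2021-10-06 18:22 PLK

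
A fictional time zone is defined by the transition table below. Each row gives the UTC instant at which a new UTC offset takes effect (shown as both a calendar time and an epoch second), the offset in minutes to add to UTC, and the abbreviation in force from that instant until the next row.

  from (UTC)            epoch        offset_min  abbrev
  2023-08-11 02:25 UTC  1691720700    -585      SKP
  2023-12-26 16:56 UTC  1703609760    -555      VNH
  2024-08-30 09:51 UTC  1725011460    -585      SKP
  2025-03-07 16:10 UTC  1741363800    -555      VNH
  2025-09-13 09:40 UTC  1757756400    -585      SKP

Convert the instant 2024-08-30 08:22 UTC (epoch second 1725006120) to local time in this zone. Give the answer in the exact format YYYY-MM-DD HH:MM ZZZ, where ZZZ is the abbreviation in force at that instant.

2024-08-29 23:07 VNH

Query: 2024-08-30 08:22 UTC
Rule 2/5 (VNH, -09:15): 2023-12-26 16:56 UTC ≤ query < 2024-08-30 09:51 UTC
8·60 + 22 - 555 = -53 min
-53 = -1·1440 + 1387; 1387 = 23·60 + 7 → 23:07, 2024-08-30 - 1 day = 2024-08-29
→ 2024-08-29 23:07 VNH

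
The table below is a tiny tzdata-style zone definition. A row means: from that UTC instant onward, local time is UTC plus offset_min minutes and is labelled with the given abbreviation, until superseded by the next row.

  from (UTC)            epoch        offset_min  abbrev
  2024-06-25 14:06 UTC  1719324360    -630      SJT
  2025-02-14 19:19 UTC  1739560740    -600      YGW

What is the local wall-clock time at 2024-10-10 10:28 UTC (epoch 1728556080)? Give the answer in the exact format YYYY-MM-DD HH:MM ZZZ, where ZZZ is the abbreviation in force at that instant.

2024-10-09 23:58 SJT

Query: 2024-10-10 10:28 UTC
Rule 1/2 (SJT, -10:30): 2024-06-25 14:06 UTC ≤ query < 2025-02-14 19:19 UTC
10·60 + 28 - 630 = -2 min
-2 = -1·1440 + 1438; 1438 = 23·60 + 58 → 23:58, 2024-10-10 - 1 day = 2024-10-09
→ 2024-10-09 23:58 SJT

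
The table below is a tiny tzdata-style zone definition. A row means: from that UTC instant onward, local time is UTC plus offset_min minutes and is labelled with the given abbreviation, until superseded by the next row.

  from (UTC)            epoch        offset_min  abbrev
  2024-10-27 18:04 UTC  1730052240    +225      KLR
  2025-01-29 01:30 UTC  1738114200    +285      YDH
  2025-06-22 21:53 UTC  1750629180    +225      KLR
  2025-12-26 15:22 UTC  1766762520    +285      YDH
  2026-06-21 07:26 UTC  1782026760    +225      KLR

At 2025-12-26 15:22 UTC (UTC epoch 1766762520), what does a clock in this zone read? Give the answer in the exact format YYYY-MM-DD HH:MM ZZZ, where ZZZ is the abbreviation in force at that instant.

Query: 2025-12-26 15:22 UTC
Rule 4/5 (YDH, +04:45): 2025-12-26 15:22 UTC ≤ query < 2026-06-21 07:26 UTC
15·60 + 22 + 285 = 1207 min
1207 = 0·1440 + 1207; 1207 = 20·60 + 7 → 20:07, same day
→ 2025-12-26 20:07 YDH

2025-12-26 20:07 YDH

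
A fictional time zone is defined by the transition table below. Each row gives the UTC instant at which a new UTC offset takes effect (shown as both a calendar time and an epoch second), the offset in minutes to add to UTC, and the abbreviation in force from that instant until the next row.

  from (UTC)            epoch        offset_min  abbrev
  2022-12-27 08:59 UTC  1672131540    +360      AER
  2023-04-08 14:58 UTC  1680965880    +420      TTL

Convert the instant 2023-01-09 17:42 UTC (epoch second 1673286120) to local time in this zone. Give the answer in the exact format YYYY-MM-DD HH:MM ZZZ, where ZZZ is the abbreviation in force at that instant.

Query: 2023-01-09 17:42 UTC
Rule 1/2 (AER, +06:00): 2022-12-27 08:59 UTC ≤ query < 2023-04-08 14:58 UTC
17·60 + 42 + 360 = 1422 min
1422 = 0·1440 + 1422; 1422 = 23·60 + 42 → 23:42, same day
→ 2023-01-09 23:42 AER

2023-01-09 23:42 AER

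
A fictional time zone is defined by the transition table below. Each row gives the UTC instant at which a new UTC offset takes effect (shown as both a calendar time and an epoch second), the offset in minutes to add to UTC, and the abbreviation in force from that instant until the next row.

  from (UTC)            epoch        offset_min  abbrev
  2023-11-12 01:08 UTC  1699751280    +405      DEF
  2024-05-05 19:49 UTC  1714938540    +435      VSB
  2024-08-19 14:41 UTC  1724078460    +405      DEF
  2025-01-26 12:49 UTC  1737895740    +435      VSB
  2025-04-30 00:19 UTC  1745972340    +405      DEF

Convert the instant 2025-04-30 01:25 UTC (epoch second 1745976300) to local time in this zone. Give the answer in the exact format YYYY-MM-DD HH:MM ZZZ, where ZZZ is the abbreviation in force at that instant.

2025-04-30 08:10 DEF

Query: 2025-04-30 01:25 UTC
Rule 5/5 (DEF, +06:45): 2025-04-30 00:19 UTC ≤ query < +∞
1·60 + 25 + 405 = 490 min
490 = 0·1440 + 490; 490 = 8·60 + 10 → 08:10, same day
→ 2025-04-30 08:10 DEF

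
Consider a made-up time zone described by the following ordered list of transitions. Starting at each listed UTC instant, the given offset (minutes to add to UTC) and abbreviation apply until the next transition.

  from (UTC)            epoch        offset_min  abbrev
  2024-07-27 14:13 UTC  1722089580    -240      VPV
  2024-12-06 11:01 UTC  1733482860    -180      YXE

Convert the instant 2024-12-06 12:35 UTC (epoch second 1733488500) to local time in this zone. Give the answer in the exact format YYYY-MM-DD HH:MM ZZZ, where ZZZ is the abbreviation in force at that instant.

Query: 2024-12-06 12:35 UTC
Rule 2/2 (YXE, -03:00): 2024-12-06 11:01 UTC ≤ query < +∞
12·60 + 35 - 180 = 575 min
575 = 0·1440 + 575; 575 = 9·60 + 35 → 09:35, same day
→ 2024-12-06 09:35 YXE

2024-12-06 09:35 YXE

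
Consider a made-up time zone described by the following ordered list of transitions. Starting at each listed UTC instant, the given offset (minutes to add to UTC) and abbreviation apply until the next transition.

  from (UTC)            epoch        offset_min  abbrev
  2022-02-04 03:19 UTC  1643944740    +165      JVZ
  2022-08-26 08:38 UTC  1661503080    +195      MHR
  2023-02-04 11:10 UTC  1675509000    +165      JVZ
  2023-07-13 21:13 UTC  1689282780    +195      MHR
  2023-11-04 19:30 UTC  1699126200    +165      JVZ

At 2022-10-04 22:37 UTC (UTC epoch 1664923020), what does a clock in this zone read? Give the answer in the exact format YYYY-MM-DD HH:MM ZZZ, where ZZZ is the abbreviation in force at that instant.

2022-10-05 01:52 MHR

Query: 2022-10-04 22:37 UTC
Rule 2/5 (MHR, +03:15): 2022-08-26 08:38 UTC ≤ query < 2023-02-04 11:10 UTC
22·60 + 37 + 195 = 1552 min
1552 = 1·1440 + 112; 112 = 1·60 + 52 → 01:52, 2022-10-04 + 1 day = 2022-10-05
→ 2022-10-05 01:52 MHR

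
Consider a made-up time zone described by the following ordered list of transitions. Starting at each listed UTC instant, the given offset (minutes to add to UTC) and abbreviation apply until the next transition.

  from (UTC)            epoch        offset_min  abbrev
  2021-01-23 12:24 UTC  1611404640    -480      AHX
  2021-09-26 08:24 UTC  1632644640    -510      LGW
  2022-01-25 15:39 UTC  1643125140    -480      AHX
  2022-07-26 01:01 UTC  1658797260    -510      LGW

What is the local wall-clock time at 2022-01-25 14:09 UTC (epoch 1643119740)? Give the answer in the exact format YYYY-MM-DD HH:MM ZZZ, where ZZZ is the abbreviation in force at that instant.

2022-01-25 05:39 LGW

Query: 2022-01-25 14:09 UTC
Rule 2/4 (LGW, -08:30): 2021-09-26 08:24 UTC ≤ query < 2022-01-25 15:39 UTC
14·60 + 9 - 510 = 339 min
339 = 0·1440 + 339; 339 = 5·60 + 39 → 05:39, same day
→ 2022-01-25 05:39 LGW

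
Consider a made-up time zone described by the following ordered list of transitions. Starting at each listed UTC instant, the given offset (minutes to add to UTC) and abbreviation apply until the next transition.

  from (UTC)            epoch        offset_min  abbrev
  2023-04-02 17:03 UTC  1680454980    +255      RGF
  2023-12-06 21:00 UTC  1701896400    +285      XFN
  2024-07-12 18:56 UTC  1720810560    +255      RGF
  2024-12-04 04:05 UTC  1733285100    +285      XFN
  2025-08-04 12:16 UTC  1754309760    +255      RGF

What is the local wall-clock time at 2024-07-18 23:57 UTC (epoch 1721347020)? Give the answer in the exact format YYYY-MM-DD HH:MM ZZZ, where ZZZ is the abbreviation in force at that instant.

Query: 2024-07-18 23:57 UTC
Rule 3/5 (RGF, +04:15): 2024-07-12 18:56 UTC ≤ query < 2024-12-04 04:05 UTC
23·60 + 57 + 255 = 1692 min
1692 = 1·1440 + 252; 252 = 4·60 + 12 → 04:12, 2024-07-18 + 1 day = 2024-07-19
→ 2024-07-19 04:12 RGF

2024-07-19 04:12 RGF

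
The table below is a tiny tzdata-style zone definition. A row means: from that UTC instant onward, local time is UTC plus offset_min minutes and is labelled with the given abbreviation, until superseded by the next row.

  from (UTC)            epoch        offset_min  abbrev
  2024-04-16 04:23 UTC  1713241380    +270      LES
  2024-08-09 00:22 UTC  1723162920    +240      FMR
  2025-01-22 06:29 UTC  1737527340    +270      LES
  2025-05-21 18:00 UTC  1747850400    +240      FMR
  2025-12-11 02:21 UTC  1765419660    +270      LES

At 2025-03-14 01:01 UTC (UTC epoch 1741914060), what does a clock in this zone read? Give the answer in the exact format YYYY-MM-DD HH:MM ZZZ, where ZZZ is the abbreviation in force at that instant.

2025-03-14 05:31 LES

Query: 2025-03-14 01:01 UTC
Rule 3/5 (LES, +04:30): 2025-01-22 06:29 UTC ≤ query < 2025-05-21 18:00 UTC
1·60 + 1 + 270 = 331 min
331 = 0·1440 + 331; 331 = 5·60 + 31 → 05:31, same day
→ 2025-03-14 05:31 LES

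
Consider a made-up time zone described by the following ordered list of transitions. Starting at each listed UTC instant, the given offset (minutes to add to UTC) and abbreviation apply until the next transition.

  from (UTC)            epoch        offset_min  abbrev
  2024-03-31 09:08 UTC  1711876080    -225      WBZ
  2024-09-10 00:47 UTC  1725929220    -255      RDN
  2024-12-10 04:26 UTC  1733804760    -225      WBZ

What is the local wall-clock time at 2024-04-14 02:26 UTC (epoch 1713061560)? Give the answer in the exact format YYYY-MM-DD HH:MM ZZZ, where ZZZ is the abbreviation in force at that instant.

Query: 2024-04-14 02:26 UTC
Rule 1/3 (WBZ, -03:45): 2024-03-31 09:08 UTC ≤ query < 2024-09-10 00:47 UTC
2·60 + 26 - 225 = -79 min
-79 = -1·1440 + 1361; 1361 = 22·60 + 41 → 22:41, 2024-04-14 - 1 day = 2024-04-13
→ 2024-04-13 22:41 WBZ

2024-04-13 22:41 WBZ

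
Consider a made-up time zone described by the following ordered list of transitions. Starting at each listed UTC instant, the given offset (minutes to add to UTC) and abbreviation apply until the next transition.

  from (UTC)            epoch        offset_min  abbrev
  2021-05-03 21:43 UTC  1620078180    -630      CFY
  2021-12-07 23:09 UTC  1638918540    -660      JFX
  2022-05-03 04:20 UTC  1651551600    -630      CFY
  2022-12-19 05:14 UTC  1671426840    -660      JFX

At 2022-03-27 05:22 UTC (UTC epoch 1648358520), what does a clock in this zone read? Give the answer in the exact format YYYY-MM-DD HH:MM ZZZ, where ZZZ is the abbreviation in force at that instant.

2022-03-26 18:22 JFX

Query: 2022-03-27 05:22 UTC
Rule 2/4 (JFX, -11:00): 2021-12-07 23:09 UTC ≤ query < 2022-05-03 04:20 UTC
5·60 + 22 - 660 = -338 min
-338 = -1·1440 + 1102; 1102 = 18·60 + 22 → 18:22, 2022-03-27 - 1 day = 2022-03-26
→ 2022-03-26 18:22 JFX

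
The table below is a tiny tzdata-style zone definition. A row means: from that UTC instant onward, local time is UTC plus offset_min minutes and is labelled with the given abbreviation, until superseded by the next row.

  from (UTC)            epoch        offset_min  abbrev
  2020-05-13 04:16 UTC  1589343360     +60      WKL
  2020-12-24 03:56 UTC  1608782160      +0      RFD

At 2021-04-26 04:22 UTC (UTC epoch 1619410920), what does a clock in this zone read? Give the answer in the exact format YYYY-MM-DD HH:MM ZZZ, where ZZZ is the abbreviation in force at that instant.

Query: 2021-04-26 04:22 UTC
Rule 2/2 (RFD, +00:00): 2020-12-24 03:56 UTC ≤ query < +∞
4·60 + 22 + 0 = 262 min
262 = 0·1440 + 262; 262 = 4·60 + 22 → 04:22, same day
→ 2021-04-26 04:22 RFD

2021-04-26 04:22 RFD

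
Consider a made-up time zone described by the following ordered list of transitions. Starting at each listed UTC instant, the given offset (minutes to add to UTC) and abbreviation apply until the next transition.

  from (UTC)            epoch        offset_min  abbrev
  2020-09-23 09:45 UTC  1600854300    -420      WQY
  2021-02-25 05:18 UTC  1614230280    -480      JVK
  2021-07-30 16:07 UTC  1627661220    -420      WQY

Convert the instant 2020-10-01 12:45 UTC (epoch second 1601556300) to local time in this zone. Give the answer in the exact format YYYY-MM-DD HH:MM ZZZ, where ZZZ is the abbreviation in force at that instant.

Query: 2020-10-01 12:45 UTC
Rule 1/3 (WQY, -07:00): 2020-09-23 09:45 UTC ≤ query < 2021-02-25 05:18 UTC
12·60 + 45 - 420 = 345 min
345 = 0·1440 + 345; 345 = 5·60 + 45 → 05:45, same day
→ 2020-10-01 05:45 WQY

2020-10-01 05:45 WQY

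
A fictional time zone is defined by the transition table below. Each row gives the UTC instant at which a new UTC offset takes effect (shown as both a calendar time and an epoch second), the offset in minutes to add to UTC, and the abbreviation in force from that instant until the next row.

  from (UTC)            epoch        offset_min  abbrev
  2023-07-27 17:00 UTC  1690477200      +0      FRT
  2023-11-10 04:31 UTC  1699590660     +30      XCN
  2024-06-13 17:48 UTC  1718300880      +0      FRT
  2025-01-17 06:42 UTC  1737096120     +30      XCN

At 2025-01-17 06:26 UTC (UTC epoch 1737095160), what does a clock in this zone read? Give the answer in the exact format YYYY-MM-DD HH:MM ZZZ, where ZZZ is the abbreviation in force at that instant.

Query: 2025-01-17 06:26 UTC
Rule 3/4 (FRT, +00:00): 2024-06-13 17:48 UTC ≤ query < 2025-01-17 06:42 UTC
6·60 + 26 + 0 = 386 min
386 = 0·1440 + 386; 386 = 6·60 + 26 → 06:26, same day
→ 2025-01-17 06:26 FRT

2025-01-17 06:26 FRT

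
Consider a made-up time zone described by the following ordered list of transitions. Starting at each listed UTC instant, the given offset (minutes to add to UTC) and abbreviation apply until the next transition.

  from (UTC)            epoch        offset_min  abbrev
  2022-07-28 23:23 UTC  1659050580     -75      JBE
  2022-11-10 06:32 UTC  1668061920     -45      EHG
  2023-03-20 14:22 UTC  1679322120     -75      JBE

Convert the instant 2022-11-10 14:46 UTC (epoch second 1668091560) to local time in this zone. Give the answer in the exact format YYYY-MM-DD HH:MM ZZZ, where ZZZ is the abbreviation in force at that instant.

2022-11-10 14:01 EHG

Query: 2022-11-10 14:46 UTC
Rule 2/3 (EHG, -00:45): 2022-11-10 06:32 UTC ≤ query < 2023-03-20 14:22 UTC
14·60 + 46 - 45 = 841 min
841 = 0·1440 + 841; 841 = 14·60 + 1 → 14:01, same day
→ 2022-11-10 14:01 EHG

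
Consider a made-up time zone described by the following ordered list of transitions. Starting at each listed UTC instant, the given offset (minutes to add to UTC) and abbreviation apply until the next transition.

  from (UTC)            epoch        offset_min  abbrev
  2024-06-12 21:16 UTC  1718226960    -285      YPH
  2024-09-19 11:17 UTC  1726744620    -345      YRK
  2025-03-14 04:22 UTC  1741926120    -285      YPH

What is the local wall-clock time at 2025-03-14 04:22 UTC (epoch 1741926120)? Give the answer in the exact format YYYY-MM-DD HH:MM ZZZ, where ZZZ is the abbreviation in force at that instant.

2025-03-13 23:37 YPH

Query: 2025-03-14 04:22 UTC
Rule 3/3 (YPH, -04:45): 2025-03-14 04:22 UTC ≤ query < +∞
4·60 + 22 - 285 = -23 min
-23 = -1·1440 + 1417; 1417 = 23·60 + 37 → 23:37, 2025-03-14 - 1 day = 2025-03-13
→ 2025-03-13 23:37 YPH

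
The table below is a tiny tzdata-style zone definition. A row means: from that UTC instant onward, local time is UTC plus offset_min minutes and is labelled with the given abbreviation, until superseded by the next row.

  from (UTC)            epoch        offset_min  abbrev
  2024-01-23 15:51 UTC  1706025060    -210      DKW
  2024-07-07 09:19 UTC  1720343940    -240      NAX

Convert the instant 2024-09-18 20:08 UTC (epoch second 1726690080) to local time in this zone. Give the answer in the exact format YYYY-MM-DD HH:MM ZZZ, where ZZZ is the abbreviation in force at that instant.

Query: 2024-09-18 20:08 UTC
Rule 2/2 (NAX, -04:00): 2024-07-07 09:19 UTC ≤ query < +∞
20·60 + 8 - 240 = 968 min
968 = 0·1440 + 968; 968 = 16·60 + 8 → 16:08, same day
→ 2024-09-18 16:08 NAX

2024-09-18 16:08 NAX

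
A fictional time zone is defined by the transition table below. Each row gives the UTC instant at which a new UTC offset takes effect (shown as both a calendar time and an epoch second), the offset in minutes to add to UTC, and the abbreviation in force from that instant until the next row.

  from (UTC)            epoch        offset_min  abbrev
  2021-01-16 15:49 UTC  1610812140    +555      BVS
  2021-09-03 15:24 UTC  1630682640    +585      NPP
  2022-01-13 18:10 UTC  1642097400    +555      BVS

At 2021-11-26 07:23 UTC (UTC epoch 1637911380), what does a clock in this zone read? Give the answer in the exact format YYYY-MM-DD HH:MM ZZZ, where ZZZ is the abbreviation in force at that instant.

Query: 2021-11-26 07:23 UTC
Rule 2/3 (NPP, +09:45): 2021-09-03 15:24 UTC ≤ query < 2022-01-13 18:10 UTC
7·60 + 23 + 585 = 1028 min
1028 = 0·1440 + 1028; 1028 = 17·60 + 8 → 17:08, same day
→ 2021-11-26 17:08 NPP

2021-11-26 17:08 NPP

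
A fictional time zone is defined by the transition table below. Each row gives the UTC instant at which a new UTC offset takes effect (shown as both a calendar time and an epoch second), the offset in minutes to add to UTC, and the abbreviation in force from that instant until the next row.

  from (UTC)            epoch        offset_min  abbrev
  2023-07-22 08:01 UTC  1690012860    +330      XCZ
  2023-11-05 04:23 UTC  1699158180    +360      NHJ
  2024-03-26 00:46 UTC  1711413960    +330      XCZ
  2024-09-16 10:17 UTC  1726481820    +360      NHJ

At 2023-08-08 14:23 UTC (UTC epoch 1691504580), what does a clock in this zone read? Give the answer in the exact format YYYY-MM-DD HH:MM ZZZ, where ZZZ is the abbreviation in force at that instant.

2023-08-08 19:53 XCZ

Query: 2023-08-08 14:23 UTC
Rule 1/4 (XCZ, +05:30): 2023-07-22 08:01 UTC ≤ query < 2023-11-05 04:23 UTC
14·60 + 23 + 330 = 1193 min
1193 = 0·1440 + 1193; 1193 = 19·60 + 53 → 19:53, same day
→ 2023-08-08 19:53 XCZ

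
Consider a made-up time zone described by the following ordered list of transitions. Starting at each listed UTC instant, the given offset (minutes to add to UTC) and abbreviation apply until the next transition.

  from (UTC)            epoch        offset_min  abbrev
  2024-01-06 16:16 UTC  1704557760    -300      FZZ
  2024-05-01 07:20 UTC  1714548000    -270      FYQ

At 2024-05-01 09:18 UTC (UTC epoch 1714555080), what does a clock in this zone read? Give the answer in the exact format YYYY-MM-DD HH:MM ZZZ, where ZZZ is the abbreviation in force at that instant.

2024-05-01 04:48 FYQ

Query: 2024-05-01 09:18 UTC
Rule 2/2 (FYQ, -04:30): 2024-05-01 07:20 UTC ≤ query < +∞
9·60 + 18 - 270 = 288 min
288 = 0·1440 + 288; 288 = 4·60 + 48 → 04:48, same day
→ 2024-05-01 04:48 FYQ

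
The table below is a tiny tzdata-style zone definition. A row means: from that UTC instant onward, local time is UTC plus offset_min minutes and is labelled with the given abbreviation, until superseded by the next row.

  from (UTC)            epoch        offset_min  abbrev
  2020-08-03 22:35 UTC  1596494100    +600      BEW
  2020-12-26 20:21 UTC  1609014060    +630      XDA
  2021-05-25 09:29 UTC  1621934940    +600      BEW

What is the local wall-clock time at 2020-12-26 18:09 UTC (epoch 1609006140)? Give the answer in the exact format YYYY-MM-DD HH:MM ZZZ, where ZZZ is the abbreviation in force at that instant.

Query: 2020-12-26 18:09 UTC
Rule 1/3 (BEW, +10:00): 2020-08-03 22:35 UTC ≤ query < 2020-12-26 20:21 UTC
18·60 + 9 + 600 = 1689 min
1689 = 1·1440 + 249; 249 = 4·60 + 9 → 04:09, 2020-12-26 + 1 day = 2020-12-27
→ 2020-12-27 04:09 BEW

2020-12-27 04:09 BEW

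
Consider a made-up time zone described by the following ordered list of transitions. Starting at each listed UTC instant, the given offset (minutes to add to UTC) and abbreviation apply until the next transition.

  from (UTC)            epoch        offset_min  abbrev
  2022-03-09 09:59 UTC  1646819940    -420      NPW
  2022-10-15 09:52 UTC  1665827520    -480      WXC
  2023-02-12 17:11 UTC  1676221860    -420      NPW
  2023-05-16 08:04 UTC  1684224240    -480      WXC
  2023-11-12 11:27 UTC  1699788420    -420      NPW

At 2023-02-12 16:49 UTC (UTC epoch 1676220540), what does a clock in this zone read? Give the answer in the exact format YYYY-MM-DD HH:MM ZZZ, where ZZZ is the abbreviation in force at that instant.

Query: 2023-02-12 16:49 UTC
Rule 2/5 (WXC, -08:00): 2022-10-15 09:52 UTC ≤ query < 2023-02-12 17:11 UTC
16·60 + 49 - 480 = 529 min
529 = 0·1440 + 529; 529 = 8·60 + 49 → 08:49, same day
→ 2023-02-12 08:49 WXC

2023-02-12 08:49 WXC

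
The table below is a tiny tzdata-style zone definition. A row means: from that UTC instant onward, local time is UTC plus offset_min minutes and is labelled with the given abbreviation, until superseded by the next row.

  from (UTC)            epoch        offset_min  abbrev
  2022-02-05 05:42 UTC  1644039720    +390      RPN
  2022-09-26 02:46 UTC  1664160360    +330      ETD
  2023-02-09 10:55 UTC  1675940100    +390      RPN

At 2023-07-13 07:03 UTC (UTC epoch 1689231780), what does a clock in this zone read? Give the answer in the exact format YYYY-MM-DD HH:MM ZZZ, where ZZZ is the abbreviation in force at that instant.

Query: 2023-07-13 07:03 UTC
Rule 3/3 (RPN, +06:30): 2023-02-09 10:55 UTC ≤ query < +∞
7·60 + 3 + 390 = 813 min
813 = 0·1440 + 813; 813 = 13·60 + 33 → 13:33, same day
→ 2023-07-13 13:33 RPN

2023-07-13 13:33 RPN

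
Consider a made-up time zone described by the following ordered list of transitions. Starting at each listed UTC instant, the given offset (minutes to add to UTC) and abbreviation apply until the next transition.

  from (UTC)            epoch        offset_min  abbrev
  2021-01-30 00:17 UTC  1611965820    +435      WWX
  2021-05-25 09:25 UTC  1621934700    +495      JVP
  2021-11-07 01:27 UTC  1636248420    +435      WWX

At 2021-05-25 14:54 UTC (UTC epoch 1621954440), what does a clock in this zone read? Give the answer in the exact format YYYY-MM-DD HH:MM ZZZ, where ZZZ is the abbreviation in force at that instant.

2021-05-25 23:09 JVP

Query: 2021-05-25 14:54 UTC
Rule 2/3 (JVP, +08:15): 2021-05-25 09:25 UTC ≤ query < 2021-11-07 01:27 UTC
14·60 + 54 + 495 = 1389 min
1389 = 0·1440 + 1389; 1389 = 23·60 + 9 → 23:09, same day
→ 2021-05-25 23:09 JVP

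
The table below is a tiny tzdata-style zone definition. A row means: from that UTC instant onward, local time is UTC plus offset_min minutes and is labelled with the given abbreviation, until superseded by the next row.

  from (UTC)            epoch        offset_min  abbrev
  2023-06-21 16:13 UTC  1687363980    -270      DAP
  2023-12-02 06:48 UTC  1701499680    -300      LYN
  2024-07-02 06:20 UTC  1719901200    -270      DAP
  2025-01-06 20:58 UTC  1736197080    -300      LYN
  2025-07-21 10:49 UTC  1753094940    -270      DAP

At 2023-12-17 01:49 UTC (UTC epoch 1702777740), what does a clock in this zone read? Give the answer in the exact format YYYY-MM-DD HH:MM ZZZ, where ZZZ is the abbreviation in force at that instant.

2023-12-16 20:49 LYN

Query: 2023-12-17 01:49 UTC
Rule 2/5 (LYN, -05:00): 2023-12-02 06:48 UTC ≤ query < 2024-07-02 06:20 UTC
1·60 + 49 - 300 = -191 min
-191 = -1·1440 + 1249; 1249 = 20·60 + 49 → 20:49, 2023-12-17 - 1 day = 2023-12-16
→ 2023-12-16 20:49 LYN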